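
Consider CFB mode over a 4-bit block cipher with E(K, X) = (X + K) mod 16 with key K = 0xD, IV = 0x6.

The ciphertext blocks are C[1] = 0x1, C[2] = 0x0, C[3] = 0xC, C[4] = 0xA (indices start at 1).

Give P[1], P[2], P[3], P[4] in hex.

P[1] = 0x2, P[2] = 0xE, P[3] = 0x1, P[4] = 0x3

CFB decryption: P_i = C_i ⊕ E(K, C_{i−1}), with C_{0} = IV.
P[1]: E(K, 0x6) = 0x3; 0x1 ⊕ 0x3 = 0x2.
P[2]: E(K, 0x1) = 0xE; 0x0 ⊕ 0xE = 0xE.
P[3]: E(K, 0x0) = 0xD; 0xC ⊕ 0xD = 0x1.
P[4]: E(K, 0xC) = 0x9; 0xA ⊕ 0x9 = 0x3.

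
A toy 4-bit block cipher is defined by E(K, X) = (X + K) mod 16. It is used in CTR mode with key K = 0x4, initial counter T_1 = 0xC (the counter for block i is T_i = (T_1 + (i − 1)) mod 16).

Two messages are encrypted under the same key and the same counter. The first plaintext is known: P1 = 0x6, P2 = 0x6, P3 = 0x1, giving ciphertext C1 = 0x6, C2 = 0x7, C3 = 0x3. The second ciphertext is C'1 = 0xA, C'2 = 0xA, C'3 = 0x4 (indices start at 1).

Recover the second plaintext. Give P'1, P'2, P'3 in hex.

P'1 = 0xA, P'2 = 0xB, P'3 = 0x6

In CTR with a reused counter, both messages share the same keystream S_i, so C_i ⊕ C'_i = P_i ⊕ P'_i and thus P'_i = P_i ⊕ C_i ⊕ C'_i.
P'1: 0x6 ⊕ 0x6 ⊕ 0xA = 0xA.
P'2: 0x6 ⊕ 0x7 ⊕ 0xA = 0xB.
P'3: 0x1 ⊕ 0x3 ⊕ 0x4 = 0x6.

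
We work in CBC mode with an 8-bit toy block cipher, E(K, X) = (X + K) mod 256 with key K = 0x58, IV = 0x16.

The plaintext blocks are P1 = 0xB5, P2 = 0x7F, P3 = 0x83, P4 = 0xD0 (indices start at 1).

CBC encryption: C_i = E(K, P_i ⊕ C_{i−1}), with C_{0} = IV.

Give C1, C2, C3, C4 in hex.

C1 = 0xFB, C2 = 0xDC, C3 = 0xB7, C4 = 0xBF

C1: P1 ⊕ 0x16 = 0xA3; E(K, 0xA3) = 0xFB.
C2: P2 ⊕ 0xFB = 0x84; E(K, 0x84) = 0xDC.
C3: P3 ⊕ 0xDC = 0x5F; E(K, 0x5F) = 0xB7.
C4: P4 ⊕ 0xB7 = 0x67; E(K, 0x67) = 0xBF.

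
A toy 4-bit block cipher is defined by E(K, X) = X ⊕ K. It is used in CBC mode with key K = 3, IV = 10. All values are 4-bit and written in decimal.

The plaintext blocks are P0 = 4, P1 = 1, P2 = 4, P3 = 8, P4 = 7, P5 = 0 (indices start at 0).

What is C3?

C3 = 3

CBC encryption: C_i = E(K, P_i ⊕ C_{i−1}), with C_{−1} = IV.
C0: P0 ⊕ 10 = 14; E(K, 14) = 13.
C1: P1 ⊕ 13 = 12; E(K, 12) = 15.
C2: P2 ⊕ 15 = 11; E(K, 11) = 8.
C3: P3 ⊕ 8 = 0; E(K, 0) = 3.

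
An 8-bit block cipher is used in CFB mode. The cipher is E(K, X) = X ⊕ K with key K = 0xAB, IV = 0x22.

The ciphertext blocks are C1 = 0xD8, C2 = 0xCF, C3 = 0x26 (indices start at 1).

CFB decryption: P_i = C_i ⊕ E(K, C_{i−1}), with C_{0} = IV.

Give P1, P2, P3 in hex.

P1 = 0x51, P2 = 0xBC, P3 = 0x42

P1: E(K, 0x22) = 0x89; 0xD8 ⊕ 0x89 = 0x51.
P2: E(K, 0xD8) = 0x73; 0xCF ⊕ 0x73 = 0xBC.
P3: E(K, 0xCF) = 0x64; 0x26 ⊕ 0x64 = 0x42.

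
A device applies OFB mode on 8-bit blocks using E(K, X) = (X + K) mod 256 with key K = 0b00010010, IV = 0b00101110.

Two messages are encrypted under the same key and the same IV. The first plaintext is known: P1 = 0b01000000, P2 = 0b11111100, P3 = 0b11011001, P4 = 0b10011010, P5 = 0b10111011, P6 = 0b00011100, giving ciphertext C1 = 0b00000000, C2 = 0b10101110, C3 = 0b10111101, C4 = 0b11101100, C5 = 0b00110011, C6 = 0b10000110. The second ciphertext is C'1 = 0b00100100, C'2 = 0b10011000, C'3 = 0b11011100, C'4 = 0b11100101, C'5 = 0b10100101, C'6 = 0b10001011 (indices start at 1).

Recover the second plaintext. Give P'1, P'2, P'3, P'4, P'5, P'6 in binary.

P'1 = 0b01100100, P'2 = 0b11001010, P'3 = 0b10111000, P'4 = 0b10010011, P'5 = 0b00101101, P'6 = 0b00010001

In OFB with a reused IV, both messages share the same keystream S_i, so C_i ⊕ C'_i = P_i ⊕ P'_i and thus P'_i = P_i ⊕ C_i ⊕ C'_i.
P'1: 0b01000000 ⊕ 0b00000000 ⊕ 0b00100100 = 0b01100100.
P'2: 0b11111100 ⊕ 0b10101110 ⊕ 0b10011000 = 0b11001010.
P'3: 0b11011001 ⊕ 0b10111101 ⊕ 0b11011100 = 0b10111000.
P'4: 0b10011010 ⊕ 0b11101100 ⊕ 0b11100101 = 0b10010011.
P'5: 0b10111011 ⊕ 0b00110011 ⊕ 0b10100101 = 0b00101101.
P'6: 0b00011100 ⊕ 0b10000110 ⊕ 0b10001011 = 0b00010001.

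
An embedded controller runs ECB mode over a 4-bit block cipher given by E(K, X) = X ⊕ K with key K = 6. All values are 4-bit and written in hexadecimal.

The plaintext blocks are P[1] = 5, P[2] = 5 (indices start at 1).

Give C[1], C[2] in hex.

ECB encryption: C_i = E(K, P_i).
C[1]: E(K, 5) = 3.
C[2]: E(K, 5) = 3.

C[1] = 3, C[2] = 3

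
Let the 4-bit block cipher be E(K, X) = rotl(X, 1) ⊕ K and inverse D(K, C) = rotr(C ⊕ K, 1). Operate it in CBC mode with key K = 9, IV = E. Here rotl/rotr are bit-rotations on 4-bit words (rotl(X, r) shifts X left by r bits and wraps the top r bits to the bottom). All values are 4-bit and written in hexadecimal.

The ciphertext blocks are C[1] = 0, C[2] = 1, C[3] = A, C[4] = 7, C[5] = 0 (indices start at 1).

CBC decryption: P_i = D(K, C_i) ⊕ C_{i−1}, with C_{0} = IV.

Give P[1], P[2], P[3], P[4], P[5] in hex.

P[1]: D(K, 0) = C; C ⊕ E = 2.
P[2]: D(K, 1) = 4; 4 ⊕ 0 = 4.
P[3]: D(K, A) = 9; 9 ⊕ 1 = 8.
P[4]: D(K, 7) = 7; 7 ⊕ A = D.
P[5]: D(K, 0) = C; C ⊕ 7 = B.

P[1] = 2, P[2] = 4, P[3] = 8, P[4] = D, P[5] = B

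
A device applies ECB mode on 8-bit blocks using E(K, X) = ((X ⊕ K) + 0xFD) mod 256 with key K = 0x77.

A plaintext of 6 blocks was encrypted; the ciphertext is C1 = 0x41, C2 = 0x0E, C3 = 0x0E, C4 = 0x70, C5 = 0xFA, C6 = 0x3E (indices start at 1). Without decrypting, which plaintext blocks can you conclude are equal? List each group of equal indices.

ECB encrypts each block independently with the same key, so equal ciphertext blocks imply equal plaintext blocks.
C2 = C3 = 0x0E, so P2 = P3.

P2 = P3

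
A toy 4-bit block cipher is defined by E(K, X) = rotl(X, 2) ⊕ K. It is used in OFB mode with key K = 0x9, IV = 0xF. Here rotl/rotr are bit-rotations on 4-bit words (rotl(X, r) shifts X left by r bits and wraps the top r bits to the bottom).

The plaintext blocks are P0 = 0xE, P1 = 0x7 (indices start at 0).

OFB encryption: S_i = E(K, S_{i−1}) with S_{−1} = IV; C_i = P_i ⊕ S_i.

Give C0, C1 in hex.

C0: S = E(K, 0xF) = 0x6; 0xE ⊕ 0x6 = 0x8.
C1: S = E(K, 0x6) = 0x0; 0x7 ⊕ 0x0 = 0x7.

C0 = 0x8, C1 = 0x7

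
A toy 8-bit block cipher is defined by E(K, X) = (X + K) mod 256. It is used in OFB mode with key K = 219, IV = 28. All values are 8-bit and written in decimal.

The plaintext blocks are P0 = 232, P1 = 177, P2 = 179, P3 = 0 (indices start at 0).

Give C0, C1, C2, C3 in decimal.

C0 = 31, C1 = 99, C2 = 30, C3 = 136

OFB encryption: S_i = E(K, S_{i−1}) with S_{−1} = IV; C_i = P_i ⊕ S_i.
C0: S = E(K, 28) = 247; 232 ⊕ 247 = 31.
C1: S = E(K, 247) = 210; 177 ⊕ 210 = 99.
C2: S = E(K, 210) = 173; 179 ⊕ 173 = 30.
C3: S = E(K, 173) = 136; 0 ⊕ 136 = 136.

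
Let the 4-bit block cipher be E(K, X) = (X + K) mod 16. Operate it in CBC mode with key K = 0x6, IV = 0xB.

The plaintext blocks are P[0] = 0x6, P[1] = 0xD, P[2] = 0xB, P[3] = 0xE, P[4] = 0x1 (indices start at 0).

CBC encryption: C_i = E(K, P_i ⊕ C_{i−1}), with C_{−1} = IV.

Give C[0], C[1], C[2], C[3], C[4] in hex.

C[0] = 0x3, C[1] = 0x4, C[2] = 0x5, C[3] = 0x1, C[4] = 0x6

C[0]: P[0] ⊕ 0xB = 0xD; E(K, 0xD) = 0x3.
C[1]: P[1] ⊕ 0x3 = 0xE; E(K, 0xE) = 0x4.
C[2]: P[2] ⊕ 0x4 = 0xF; E(K, 0xF) = 0x5.
C[3]: P[3] ⊕ 0x5 = 0xB; E(K, 0xB) = 0x1.
C[4]: P[4] ⊕ 0x1 = 0x0; E(K, 0x0) = 0x6.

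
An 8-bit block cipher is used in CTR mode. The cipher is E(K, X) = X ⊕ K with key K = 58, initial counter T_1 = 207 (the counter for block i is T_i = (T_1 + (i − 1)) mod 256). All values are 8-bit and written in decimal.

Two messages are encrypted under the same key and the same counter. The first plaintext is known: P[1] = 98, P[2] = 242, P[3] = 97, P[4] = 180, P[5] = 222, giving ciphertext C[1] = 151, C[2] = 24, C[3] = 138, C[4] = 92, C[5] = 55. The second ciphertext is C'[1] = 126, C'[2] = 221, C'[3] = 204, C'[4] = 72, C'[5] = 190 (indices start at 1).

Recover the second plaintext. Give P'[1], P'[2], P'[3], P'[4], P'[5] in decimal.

In CTR with a reused counter, both messages share the same keystream S_i, so C_i ⊕ C'_i = P_i ⊕ P'_i and thus P'_i = P_i ⊕ C_i ⊕ C'_i.
P'[1]: 98 ⊕ 151 ⊕ 126 = 139.
P'[2]: 242 ⊕ 24 ⊕ 221 = 55.
P'[3]: 97 ⊕ 138 ⊕ 204 = 39.
P'[4]: 180 ⊕ 92 ⊕ 72 = 160.
P'[5]: 222 ⊕ 55 ⊕ 190 = 87.

P'[1] = 139, P'[2] = 55, P'[3] = 39, P'[4] = 160, P'[5] = 87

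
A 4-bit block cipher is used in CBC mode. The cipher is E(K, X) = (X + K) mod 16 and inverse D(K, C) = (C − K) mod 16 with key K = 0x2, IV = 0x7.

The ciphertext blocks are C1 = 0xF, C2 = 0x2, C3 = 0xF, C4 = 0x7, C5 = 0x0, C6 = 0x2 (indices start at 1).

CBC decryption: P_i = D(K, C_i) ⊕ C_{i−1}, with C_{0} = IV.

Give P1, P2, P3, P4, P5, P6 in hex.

P1 = 0xA, P2 = 0xF, P3 = 0xF, P4 = 0xA, P5 = 0x9, P6 = 0x0

P1: D(K, 0xF) = 0xD; 0xD ⊕ 0x7 = 0xA.
P2: D(K, 0x2) = 0x0; 0x0 ⊕ 0xF = 0xF.
P3: D(K, 0xF) = 0xD; 0xD ⊕ 0x2 = 0xF.
P4: D(K, 0x7) = 0x5; 0x5 ⊕ 0xF = 0xA.
P5: D(K, 0x0) = 0xE; 0xE ⊕ 0x7 = 0x9.
P6: D(K, 0x2) = 0x0; 0x0 ⊕ 0x0 = 0x0.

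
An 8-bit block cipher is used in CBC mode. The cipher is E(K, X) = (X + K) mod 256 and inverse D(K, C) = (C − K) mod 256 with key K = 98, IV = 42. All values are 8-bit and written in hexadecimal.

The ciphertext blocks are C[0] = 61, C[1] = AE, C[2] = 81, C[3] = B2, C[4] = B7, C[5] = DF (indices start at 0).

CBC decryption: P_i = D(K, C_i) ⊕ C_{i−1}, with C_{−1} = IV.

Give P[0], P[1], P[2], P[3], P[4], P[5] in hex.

P[0]: D(K, 61) = C9; C9 ⊕ 42 = 8B.
P[1]: D(K, AE) = 16; 16 ⊕ 61 = 77.
P[2]: D(K, 81) = E9; E9 ⊕ AE = 47.
P[3]: D(K, B2) = 1A; 1A ⊕ 81 = 9B.
P[4]: D(K, B7) = 1F; 1F ⊕ B2 = AD.
P[5]: D(K, DF) = 47; 47 ⊕ B7 = F0.

P[0] = 8B, P[1] = 77, P[2] = 47, P[3] = 9B, P[4] = AD, P[5] = F0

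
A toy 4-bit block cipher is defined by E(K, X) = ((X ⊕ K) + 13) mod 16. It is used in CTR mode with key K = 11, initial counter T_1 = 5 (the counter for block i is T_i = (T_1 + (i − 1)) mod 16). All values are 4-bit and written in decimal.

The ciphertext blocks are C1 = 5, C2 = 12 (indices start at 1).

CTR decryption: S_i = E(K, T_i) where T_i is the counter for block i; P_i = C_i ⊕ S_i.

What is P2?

P2: T = 6, S = E(K, T) = 10; 12 ⊕ 10 = 6.

P2 = 6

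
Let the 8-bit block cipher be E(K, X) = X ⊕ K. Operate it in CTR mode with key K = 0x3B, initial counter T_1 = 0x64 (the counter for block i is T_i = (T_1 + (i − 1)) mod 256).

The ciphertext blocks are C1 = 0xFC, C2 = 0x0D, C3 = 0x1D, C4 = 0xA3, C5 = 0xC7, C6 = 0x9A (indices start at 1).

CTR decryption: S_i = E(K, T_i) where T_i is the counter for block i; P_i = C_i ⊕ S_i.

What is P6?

P6: T = 0x69, S = E(K, T) = 0x52; 0x9A ⊕ 0x52 = 0xC8.

P6 = 0xC8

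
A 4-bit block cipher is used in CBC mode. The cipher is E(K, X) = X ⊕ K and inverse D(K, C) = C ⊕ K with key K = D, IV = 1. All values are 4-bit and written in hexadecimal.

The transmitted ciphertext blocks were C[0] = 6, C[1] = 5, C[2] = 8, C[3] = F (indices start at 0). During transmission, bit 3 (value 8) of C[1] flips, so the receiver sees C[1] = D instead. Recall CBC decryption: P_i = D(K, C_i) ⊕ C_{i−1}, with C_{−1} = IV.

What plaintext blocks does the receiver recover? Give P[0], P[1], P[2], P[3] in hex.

Only C[1] changed, to D. In CBC, a change in C_i garbles P_i and flips the same bit in P_{i+1}. Decrypting the received ciphertext:
P[0]: D(K, 6) = B; B ⊕ 1 = A.
P[1]: D(K, D) = 0; 0 ⊕ 6 = 6.
P[2]: D(K, 8) = 5; 5 ⊕ D = 8.
P[3]: D(K, F) = 2; 2 ⊕ 8 = A.
Blocks that differ from the original plaintext: P[1], P[2].

P[0] = A, P[1] = 6, P[2] = 8, P[3] = A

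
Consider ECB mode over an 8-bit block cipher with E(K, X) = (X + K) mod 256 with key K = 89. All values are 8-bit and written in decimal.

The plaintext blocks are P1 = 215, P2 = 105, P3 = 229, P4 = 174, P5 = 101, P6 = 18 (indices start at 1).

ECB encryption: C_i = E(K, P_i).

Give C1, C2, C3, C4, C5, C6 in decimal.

C1: E(K, 215) = 48.
C2: E(K, 105) = 194.
C3: E(K, 229) = 62.
C4: E(K, 174) = 7.
C5: E(K, 101) = 190.
C6: E(K, 18) = 107.

C1 = 48, C2 = 194, C3 = 62, C4 = 7, C5 = 190, C6 = 107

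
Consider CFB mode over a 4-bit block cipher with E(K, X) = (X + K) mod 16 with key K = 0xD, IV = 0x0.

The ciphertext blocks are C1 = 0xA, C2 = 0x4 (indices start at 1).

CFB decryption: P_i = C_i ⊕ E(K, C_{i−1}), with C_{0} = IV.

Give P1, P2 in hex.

P1 = 0x7, P2 = 0x3

P1: E(K, 0x0) = 0xD; 0xA ⊕ 0xD = 0x7.
P2: E(K, 0xA) = 0x7; 0x4 ⊕ 0x7 = 0x3.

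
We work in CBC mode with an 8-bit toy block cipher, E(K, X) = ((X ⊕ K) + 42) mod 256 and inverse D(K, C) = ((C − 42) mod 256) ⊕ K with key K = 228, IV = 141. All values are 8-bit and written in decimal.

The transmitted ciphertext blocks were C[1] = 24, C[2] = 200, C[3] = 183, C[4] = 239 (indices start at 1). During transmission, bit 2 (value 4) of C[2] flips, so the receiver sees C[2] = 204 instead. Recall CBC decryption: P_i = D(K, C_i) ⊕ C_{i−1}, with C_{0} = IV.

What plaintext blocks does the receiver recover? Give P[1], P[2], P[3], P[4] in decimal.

P[1] = 135, P[2] = 94, P[3] = 165, P[4] = 150

Only C[2] changed, to 204. In CBC, a change in C_i garbles P_i and flips the same bit in P_{i+1}. Decrypting the received ciphertext:
P[1]: D(K, 24) = 10; 10 ⊕ 141 = 135.
P[2]: D(K, 204) = 70; 70 ⊕ 24 = 94.
P[3]: D(K, 183) = 105; 105 ⊕ 204 = 165.
P[4]: D(K, 239) = 33; 33 ⊕ 183 = 150.
Blocks that differ from the original plaintext: P[2], P[3].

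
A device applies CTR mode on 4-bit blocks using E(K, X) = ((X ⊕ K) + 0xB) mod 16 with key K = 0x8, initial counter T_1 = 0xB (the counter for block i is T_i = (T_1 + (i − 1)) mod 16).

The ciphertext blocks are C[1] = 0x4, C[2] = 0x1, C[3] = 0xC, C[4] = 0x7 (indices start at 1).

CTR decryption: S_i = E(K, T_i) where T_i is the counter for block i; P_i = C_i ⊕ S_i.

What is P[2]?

P[2]: T = 0xC, S = E(K, T) = 0xF; 0x1 ⊕ 0xF = 0xE.

P[2] = 0xE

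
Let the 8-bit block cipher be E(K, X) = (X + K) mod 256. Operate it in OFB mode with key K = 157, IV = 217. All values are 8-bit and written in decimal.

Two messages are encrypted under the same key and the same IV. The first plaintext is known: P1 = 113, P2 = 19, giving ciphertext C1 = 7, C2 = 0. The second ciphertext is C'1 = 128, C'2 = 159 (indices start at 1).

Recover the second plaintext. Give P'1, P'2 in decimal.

In OFB with a reused IV, both messages share the same keystream S_i, so C_i ⊕ C'_i = P_i ⊕ P'_i and thus P'_i = P_i ⊕ C_i ⊕ C'_i.
P'1: 113 ⊕ 7 ⊕ 128 = 246.
P'2: 19 ⊕ 0 ⊕ 159 = 140.

P'1 = 246, P'2 = 140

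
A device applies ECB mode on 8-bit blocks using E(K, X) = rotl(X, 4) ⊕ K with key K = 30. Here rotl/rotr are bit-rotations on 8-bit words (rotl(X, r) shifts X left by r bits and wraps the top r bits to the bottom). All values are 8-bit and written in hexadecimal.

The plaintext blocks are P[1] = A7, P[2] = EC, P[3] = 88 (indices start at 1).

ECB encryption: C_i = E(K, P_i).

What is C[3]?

C[3]: E(K, 88) = B8.

C[3] = B8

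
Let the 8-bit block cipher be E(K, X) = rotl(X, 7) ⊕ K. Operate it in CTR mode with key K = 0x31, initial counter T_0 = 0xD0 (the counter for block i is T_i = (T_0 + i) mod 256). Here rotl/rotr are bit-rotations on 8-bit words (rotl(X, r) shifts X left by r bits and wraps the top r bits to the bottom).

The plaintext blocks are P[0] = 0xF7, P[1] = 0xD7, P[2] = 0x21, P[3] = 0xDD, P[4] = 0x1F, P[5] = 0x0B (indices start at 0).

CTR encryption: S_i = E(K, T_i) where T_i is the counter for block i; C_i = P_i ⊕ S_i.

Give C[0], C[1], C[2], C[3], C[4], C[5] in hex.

C[0] = 0xAE, C[1] = 0x0E, C[2] = 0x79, C[3] = 0x05, C[4] = 0x44, C[5] = 0xD0

C[0]: T = 0xD0, S = E(K, T) = 0x59; 0xF7 ⊕ 0x59 = 0xAE.
C[1]: T = 0xD1, S = E(K, T) = 0xD9; 0xD7 ⊕ 0xD9 = 0x0E.
C[2]: T = 0xD2, S = E(K, T) = 0x58; 0x21 ⊕ 0x58 = 0x79.
C[3]: T = 0xD3, S = E(K, T) = 0xD8; 0xDD ⊕ 0xD8 = 0x05.
C[4]: T = 0xD4, S = E(K, T) = 0x5B; 0x1F ⊕ 0x5B = 0x44.
C[5]: T = 0xD5, S = E(K, T) = 0xDB; 0x0B ⊕ 0xDB = 0xD0.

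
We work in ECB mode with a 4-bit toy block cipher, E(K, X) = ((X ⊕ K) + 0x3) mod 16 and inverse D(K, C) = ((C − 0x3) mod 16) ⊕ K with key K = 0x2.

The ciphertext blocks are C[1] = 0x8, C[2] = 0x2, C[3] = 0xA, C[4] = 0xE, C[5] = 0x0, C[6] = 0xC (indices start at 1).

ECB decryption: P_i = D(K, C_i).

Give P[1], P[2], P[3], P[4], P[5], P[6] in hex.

P[1]: D(K, 0x8) = 0x7.
P[2]: D(K, 0x2) = 0xD.
P[3]: D(K, 0xA) = 0x5.
P[4]: D(K, 0xE) = 0x9.
P[5]: D(K, 0x0) = 0xF.
P[6]: D(K, 0xC) = 0xB.

P[1] = 0x7, P[2] = 0xD, P[3] = 0x5, P[4] = 0x9, P[5] = 0xF, P[6] = 0xB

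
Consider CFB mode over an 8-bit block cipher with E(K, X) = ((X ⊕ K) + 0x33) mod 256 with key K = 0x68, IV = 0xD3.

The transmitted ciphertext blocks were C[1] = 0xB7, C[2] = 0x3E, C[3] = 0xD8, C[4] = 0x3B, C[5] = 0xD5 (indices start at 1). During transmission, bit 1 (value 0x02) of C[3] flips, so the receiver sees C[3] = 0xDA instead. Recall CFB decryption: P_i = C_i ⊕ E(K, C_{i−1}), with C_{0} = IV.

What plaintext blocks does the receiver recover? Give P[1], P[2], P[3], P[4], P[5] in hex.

Only C[3] changed, to 0xDA. In CFB, a change in C_i flips the same bit in P_i and garbles P_{i+1}. Decrypting the received ciphertext:
P[1]: E(K, 0xD3) = 0xEE; 0xB7 ⊕ 0xEE = 0x59.
P[2]: E(K, 0xB7) = 0x12; 0x3E ⊕ 0x12 = 0x2C.
P[3]: E(K, 0x3E) = 0x89; 0xDA ⊕ 0x89 = 0x53.
P[4]: E(K, 0xDA) = 0xE5; 0x3B ⊕ 0xE5 = 0xDE.
P[5]: E(K, 0x3B) = 0x86; 0xD5 ⊕ 0x86 = 0x53.
Blocks that differ from the original plaintext: P[3], P[4].

P[1] = 0x59, P[2] = 0x2C, P[3] = 0x53, P[4] = 0xDE, P[5] = 0x53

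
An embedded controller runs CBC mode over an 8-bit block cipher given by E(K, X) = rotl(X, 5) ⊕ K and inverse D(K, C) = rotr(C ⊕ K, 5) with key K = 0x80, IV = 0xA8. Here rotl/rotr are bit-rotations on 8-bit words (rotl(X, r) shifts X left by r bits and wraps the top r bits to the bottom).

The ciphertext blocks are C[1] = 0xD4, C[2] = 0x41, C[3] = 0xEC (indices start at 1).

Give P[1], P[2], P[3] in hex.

P[1] = 0x0A, P[2] = 0xDA, P[3] = 0x22

CBC decryption: P_i = D(K, C_i) ⊕ C_{i−1}, with C_{0} = IV.
P[1]: D(K, 0xD4) = 0xA2; 0xA2 ⊕ 0xA8 = 0x0A.
P[2]: D(K, 0x41) = 0x0E; 0x0E ⊕ 0xD4 = 0xDA.
P[3]: D(K, 0xEC) = 0x63; 0x63 ⊕ 0x41 = 0x22.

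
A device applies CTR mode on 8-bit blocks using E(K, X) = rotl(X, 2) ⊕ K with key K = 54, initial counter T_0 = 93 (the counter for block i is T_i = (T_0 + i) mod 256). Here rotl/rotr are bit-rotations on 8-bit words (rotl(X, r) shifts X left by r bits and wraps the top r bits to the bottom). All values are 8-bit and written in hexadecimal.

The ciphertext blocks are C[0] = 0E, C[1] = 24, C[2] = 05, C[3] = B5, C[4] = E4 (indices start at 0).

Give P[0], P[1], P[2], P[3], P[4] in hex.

P[0] = 14, P[1] = 22, P[2] = 07, P[3] = BB, P[4] = EE

CTR decryption: S_i = E(K, T_i) where T_i is the counter for block i; P_i = C_i ⊕ S_i.
P[0]: T = 93, S = E(K, T) = 1A; 0E ⊕ 1A = 14.
P[1]: T = 94, S = E(K, T) = 06; 24 ⊕ 06 = 22.
P[2]: T = 95, S = E(K, T) = 02; 05 ⊕ 02 = 07.
P[3]: T = 96, S = E(K, T) = 0E; B5 ⊕ 0E = BB.
P[4]: T = 97, S = E(K, T) = 0A; E4 ⊕ 0A = EE.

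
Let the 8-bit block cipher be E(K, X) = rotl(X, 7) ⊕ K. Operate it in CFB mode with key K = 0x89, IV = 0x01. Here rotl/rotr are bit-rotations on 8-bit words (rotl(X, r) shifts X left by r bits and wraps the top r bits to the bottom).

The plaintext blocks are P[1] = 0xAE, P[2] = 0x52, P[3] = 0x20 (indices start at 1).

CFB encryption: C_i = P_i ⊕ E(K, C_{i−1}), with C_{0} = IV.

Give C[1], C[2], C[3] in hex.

C[1] = 0xA7, C[2] = 0x08, C[3] = 0xAD

C[1]: E(K, 0x01) = 0x09; 0xAE ⊕ 0x09 = 0xA7.
C[2]: E(K, 0xA7) = 0x5A; 0x52 ⊕ 0x5A = 0x08.
C[3]: E(K, 0x08) = 0x8D; 0x20 ⊕ 0x8D = 0xAD.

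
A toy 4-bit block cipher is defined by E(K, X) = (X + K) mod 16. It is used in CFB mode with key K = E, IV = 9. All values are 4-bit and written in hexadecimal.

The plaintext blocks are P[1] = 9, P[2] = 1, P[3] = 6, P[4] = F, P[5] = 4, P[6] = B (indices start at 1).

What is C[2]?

CFB encryption: C_i = P_i ⊕ E(K, C_{i−1}), with C_{0} = IV.
C[1]: E(K, 9) = 7; 9 ⊕ 7 = E.
C[2]: E(K, E) = C; 1 ⊕ C = D.

C[2] = D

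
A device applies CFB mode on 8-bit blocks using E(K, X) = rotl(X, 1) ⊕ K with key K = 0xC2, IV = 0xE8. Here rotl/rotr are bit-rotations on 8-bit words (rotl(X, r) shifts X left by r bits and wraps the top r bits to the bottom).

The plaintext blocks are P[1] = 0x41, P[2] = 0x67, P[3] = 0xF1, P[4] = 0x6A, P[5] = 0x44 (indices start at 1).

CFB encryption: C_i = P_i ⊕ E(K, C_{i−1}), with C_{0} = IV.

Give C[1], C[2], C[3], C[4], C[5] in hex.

C[1]: E(K, 0xE8) = 0x13; 0x41 ⊕ 0x13 = 0x52.
C[2]: E(K, 0x52) = 0x66; 0x67 ⊕ 0x66 = 0x01.
C[3]: E(K, 0x01) = 0xC0; 0xF1 ⊕ 0xC0 = 0x31.
C[4]: E(K, 0x31) = 0xA0; 0x6A ⊕ 0xA0 = 0xCA.
C[5]: E(K, 0xCA) = 0x57; 0x44 ⊕ 0x57 = 0x13.

C[1] = 0x52, C[2] = 0x01, C[3] = 0x31, C[4] = 0xCA, C[5] = 0x13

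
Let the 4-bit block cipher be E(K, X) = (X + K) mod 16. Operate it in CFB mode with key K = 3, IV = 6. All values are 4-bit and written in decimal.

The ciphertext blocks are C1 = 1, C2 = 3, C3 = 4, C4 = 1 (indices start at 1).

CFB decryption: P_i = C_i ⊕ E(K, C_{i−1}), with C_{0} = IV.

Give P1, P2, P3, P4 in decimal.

P1: E(K, 6) = 9; 1 ⊕ 9 = 8.
P2: E(K, 1) = 4; 3 ⊕ 4 = 7.
P3: E(K, 3) = 6; 4 ⊕ 6 = 2.
P4: E(K, 4) = 7; 1 ⊕ 7 = 6.

P1 = 8, P2 = 7, P3 = 2, P4 = 6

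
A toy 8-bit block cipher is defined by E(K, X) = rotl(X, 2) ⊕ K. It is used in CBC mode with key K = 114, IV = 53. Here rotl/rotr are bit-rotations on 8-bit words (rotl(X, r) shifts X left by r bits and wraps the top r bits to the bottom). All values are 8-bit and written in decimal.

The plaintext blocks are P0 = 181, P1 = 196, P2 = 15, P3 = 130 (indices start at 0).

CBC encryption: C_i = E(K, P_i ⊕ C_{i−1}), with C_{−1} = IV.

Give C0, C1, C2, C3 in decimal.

C0: P0 ⊕ 53 = 128; E(K, 128) = 112.
C1: P1 ⊕ 112 = 180; E(K, 180) = 160.
C2: P2 ⊕ 160 = 175; E(K, 175) = 204.
C3: P3 ⊕ 204 = 78; E(K, 78) = 75.

C0 = 112, C1 = 160, C2 = 204, C3 = 75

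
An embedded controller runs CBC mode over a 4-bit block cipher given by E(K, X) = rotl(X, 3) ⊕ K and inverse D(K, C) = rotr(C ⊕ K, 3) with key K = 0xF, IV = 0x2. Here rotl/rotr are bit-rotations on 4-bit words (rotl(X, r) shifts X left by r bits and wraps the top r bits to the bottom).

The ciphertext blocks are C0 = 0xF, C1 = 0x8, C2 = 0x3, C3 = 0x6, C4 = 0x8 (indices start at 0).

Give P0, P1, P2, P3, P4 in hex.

P0 = 0x2, P1 = 0x1, P2 = 0x1, P3 = 0x0, P4 = 0x8

CBC decryption: P_i = D(K, C_i) ⊕ C_{i−1}, with C_{−1} = IV.
P0: D(K, 0xF) = 0x0; 0x0 ⊕ 0x2 = 0x2.
P1: D(K, 0x8) = 0xE; 0xE ⊕ 0xF = 0x1.
P2: D(K, 0x3) = 0x9; 0x9 ⊕ 0x8 = 0x1.
P3: D(K, 0x6) = 0x3; 0x3 ⊕ 0x3 = 0x0.
P4: D(K, 0x8) = 0xE; 0xE ⊕ 0x6 = 0x8.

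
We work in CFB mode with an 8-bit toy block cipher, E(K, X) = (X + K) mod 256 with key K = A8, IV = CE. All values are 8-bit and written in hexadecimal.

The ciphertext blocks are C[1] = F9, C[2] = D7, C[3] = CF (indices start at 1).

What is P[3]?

CFB decryption: P_i = C_i ⊕ E(K, C_{i−1}), with C_{0} = IV.
P[3]: E(K, D7) = 7F; CF ⊕ 7F = B0.

P[3] = B0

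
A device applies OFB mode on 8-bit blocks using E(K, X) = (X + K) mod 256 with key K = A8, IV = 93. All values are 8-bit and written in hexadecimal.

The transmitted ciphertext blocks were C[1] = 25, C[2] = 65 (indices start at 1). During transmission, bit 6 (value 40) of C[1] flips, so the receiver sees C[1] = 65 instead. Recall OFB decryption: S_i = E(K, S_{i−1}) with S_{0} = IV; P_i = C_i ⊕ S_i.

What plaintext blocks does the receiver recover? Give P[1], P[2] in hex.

P[1] = 5E, P[2] = 86

Only C[1] changed, to 65. In OFB, a change in C_i flips the same bit in P_i only; the keystream is unaffected. Decrypting the received ciphertext:
P[1]: S = E(K, 93) = 3B; 65 ⊕ 3B = 5E.
P[2]: S = E(K, 3B) = E3; 65 ⊕ E3 = 86.
Blocks that differ from the original plaintext: P[1].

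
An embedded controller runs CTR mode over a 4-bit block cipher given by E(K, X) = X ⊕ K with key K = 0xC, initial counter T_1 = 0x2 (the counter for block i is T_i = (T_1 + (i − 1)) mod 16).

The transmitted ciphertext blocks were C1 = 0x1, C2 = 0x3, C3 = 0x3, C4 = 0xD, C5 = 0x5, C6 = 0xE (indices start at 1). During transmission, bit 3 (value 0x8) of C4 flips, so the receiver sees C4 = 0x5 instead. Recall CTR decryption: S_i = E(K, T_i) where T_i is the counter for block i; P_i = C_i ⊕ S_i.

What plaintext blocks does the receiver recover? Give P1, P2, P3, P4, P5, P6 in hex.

Only C4 changed, to 0x5. In CTR, a change in C_i flips the same bit in P_i only; the keystream is unaffected. Decrypting the received ciphertext:
P1: T = 0x2, S = E(K, T) = 0xE; 0x1 ⊕ 0xE = 0xF.
P2: T = 0x3, S = E(K, T) = 0xF; 0x3 ⊕ 0xF = 0xC.
P3: T = 0x4, S = E(K, T) = 0x8; 0x3 ⊕ 0x8 = 0xB.
P4: T = 0x5, S = E(K, T) = 0x9; 0x5 ⊕ 0x9 = 0xC.
P5: T = 0x6, S = E(K, T) = 0xA; 0x5 ⊕ 0xA = 0xF.
P6: T = 0x7, S = E(K, T) = 0xB; 0xE ⊕ 0xB = 0x5.
Blocks that differ from the original plaintext: P4.

P1 = 0xF, P2 = 0xC, P3 = 0xB, P4 = 0xC, P5 = 0xF, P6 = 0x5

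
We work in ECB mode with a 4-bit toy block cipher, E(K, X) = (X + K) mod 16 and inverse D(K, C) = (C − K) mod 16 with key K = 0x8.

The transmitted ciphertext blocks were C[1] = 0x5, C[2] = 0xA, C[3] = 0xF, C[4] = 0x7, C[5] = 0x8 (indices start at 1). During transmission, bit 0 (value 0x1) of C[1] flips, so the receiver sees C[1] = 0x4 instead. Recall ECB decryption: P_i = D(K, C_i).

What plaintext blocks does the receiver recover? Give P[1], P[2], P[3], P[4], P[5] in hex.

Only C[1] changed, to 0x4. In ECB, a change in C_i affects only P_i. Decrypting the received ciphertext:
P[1]: D(K, 0x4) = 0xC.
P[2]: D(K, 0xA) = 0x2.
P[3]: D(K, 0xF) = 0x7.
P[4]: D(K, 0x7) = 0xF.
P[5]: D(K, 0x8) = 0x0.
Blocks that differ from the original plaintext: P[1].

P[1] = 0xC, P[2] = 0x2, P[3] = 0x7, P[4] = 0xF, P[5] = 0x0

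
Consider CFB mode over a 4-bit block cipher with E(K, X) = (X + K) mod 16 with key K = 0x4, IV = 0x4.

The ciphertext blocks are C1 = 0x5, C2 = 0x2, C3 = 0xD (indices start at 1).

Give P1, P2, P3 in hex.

P1 = 0xD, P2 = 0xB, P3 = 0xB

CFB decryption: P_i = C_i ⊕ E(K, C_{i−1}), with C_{0} = IV.
P1: E(K, 0x4) = 0x8; 0x5 ⊕ 0x8 = 0xD.
P2: E(K, 0x5) = 0x9; 0x2 ⊕ 0x9 = 0xB.
P3: E(K, 0x2) = 0x6; 0xD ⊕ 0x6 = 0xB.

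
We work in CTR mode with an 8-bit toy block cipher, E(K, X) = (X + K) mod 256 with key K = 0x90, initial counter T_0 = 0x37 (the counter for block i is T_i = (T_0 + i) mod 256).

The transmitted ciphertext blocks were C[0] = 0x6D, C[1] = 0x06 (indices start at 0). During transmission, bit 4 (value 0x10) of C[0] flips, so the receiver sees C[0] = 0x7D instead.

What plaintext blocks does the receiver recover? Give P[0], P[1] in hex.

P[0] = 0xBA, P[1] = 0xCE

CTR decryption: S_i = E(K, T_i) where T_i is the counter for block i; P_i = C_i ⊕ S_i.
Only C[0] changed, to 0x7D. In CTR, a change in C_i flips the same bit in P_i only; the keystream is unaffected. Decrypting the received ciphertext:
P[0]: T = 0x37, S = E(K, T) = 0xC7; 0x7D ⊕ 0xC7 = 0xBA.
P[1]: T = 0x38, S = E(K, T) = 0xC8; 0x06 ⊕ 0xC8 = 0xCE.
Blocks that differ from the original plaintext: P[0].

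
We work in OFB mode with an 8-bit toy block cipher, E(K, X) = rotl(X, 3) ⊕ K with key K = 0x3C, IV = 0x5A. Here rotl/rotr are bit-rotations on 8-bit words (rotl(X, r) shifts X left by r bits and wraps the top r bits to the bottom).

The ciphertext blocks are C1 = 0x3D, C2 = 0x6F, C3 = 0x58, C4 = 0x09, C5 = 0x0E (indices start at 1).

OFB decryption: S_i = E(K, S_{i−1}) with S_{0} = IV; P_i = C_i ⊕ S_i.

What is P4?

P4 = 0x06

P1: S = E(K, 0x5A) = 0xEE; 0x3D ⊕ 0xEE = 0xD3.
P2: S = E(K, 0xEE) = 0x4B; 0x6F ⊕ 0x4B = 0x24.
P3: S = E(K, 0x4B) = 0x66; 0x58 ⊕ 0x66 = 0x3E.
P4: S = E(K, 0x66) = 0x0F; 0x09 ⊕ 0x0F = 0x06.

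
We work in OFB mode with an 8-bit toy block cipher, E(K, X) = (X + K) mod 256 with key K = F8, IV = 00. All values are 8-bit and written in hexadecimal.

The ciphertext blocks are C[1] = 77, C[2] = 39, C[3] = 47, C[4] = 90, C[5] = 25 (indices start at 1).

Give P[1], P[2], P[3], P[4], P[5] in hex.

P[1] = 8F, P[2] = C9, P[3] = AF, P[4] = 70, P[5] = FD

OFB decryption: S_i = E(K, S_{i−1}) with S_{0} = IV; P_i = C_i ⊕ S_i.
P[1]: S = E(K, 00) = F8; 77 ⊕ F8 = 8F.
P[2]: S = E(K, F8) = F0; 39 ⊕ F0 = C9.
P[3]: S = E(K, F0) = E8; 47 ⊕ E8 = AF.
P[4]: S = E(K, E8) = E0; 90 ⊕ E0 = 70.
P[5]: S = E(K, E0) = D8; 25 ⊕ D8 = FD.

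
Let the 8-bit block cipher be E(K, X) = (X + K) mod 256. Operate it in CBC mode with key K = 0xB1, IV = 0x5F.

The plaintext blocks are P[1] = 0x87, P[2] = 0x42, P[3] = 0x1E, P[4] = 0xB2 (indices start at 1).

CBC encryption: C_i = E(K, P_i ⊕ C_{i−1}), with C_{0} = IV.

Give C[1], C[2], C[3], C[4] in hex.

C[1]: P[1] ⊕ 0x5F = 0xD8; E(K, 0xD8) = 0x89.
C[2]: P[2] ⊕ 0x89 = 0xCB; E(K, 0xCB) = 0x7C.
C[3]: P[3] ⊕ 0x7C = 0x62; E(K, 0x62) = 0x13.
C[4]: P[4] ⊕ 0x13 = 0xA1; E(K, 0xA1) = 0x52.

C[1] = 0x89, C[2] = 0x7C, C[3] = 0x13, C[4] = 0x52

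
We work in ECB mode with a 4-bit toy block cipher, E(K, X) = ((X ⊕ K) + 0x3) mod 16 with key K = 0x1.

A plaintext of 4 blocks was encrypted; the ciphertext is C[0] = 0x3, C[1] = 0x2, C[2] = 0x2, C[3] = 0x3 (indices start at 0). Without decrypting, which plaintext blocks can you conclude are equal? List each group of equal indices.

P[0] = P[3]; P[1] = P[2]

ECB encrypts each block independently with the same key, so equal ciphertext blocks imply equal plaintext blocks.
C[0] = C[3] = 0x3, so P[0] = P[3].
C[1] = C[2] = 0x2, so P[1] = P[2].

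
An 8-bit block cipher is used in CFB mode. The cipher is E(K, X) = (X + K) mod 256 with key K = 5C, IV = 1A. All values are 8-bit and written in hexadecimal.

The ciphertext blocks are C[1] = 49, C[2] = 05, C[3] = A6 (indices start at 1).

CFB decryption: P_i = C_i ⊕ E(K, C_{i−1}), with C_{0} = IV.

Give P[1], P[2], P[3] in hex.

P[1] = 3F, P[2] = A0, P[3] = C7

P[1]: E(K, 1A) = 76; 49 ⊕ 76 = 3F.
P[2]: E(K, 49) = A5; 05 ⊕ A5 = A0.
P[3]: E(K, 05) = 61; A6 ⊕ 61 = C7.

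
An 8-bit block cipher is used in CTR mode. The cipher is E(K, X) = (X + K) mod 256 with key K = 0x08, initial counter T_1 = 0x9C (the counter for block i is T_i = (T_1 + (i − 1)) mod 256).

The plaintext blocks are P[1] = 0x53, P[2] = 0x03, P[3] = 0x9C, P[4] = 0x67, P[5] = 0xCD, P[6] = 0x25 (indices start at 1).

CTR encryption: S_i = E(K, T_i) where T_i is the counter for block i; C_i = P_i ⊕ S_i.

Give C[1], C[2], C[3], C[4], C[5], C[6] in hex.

C[1]: T = 0x9C, S = E(K, T) = 0xA4; 0x53 ⊕ 0xA4 = 0xF7.
C[2]: T = 0x9D, S = E(K, T) = 0xA5; 0x03 ⊕ 0xA5 = 0xA6.
C[3]: T = 0x9E, S = E(K, T) = 0xA6; 0x9C ⊕ 0xA6 = 0x3A.
C[4]: T = 0x9F, S = E(K, T) = 0xA7; 0x67 ⊕ 0xA7 = 0xC0.
C[5]: T = 0xA0, S = E(K, T) = 0xA8; 0xCD ⊕ 0xA8 = 0x65.
C[6]: T = 0xA1, S = E(K, T) = 0xA9; 0x25 ⊕ 0xA9 = 0x8C.

C[1] = 0xF7, C[2] = 0xA6, C[3] = 0x3A, C[4] = 0xC0, C[5] = 0x65, C[6] = 0x8C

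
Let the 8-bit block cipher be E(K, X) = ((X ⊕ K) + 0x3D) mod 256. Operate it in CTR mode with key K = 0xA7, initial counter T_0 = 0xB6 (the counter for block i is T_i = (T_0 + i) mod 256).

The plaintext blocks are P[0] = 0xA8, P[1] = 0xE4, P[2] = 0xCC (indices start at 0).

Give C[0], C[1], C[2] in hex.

C[0] = 0xE6, C[1] = 0xA9, C[2] = 0x90

CTR encryption: S_i = E(K, T_i) where T_i is the counter for block i; C_i = P_i ⊕ S_i.
C[0]: T = 0xB6, S = E(K, T) = 0x4E; 0xA8 ⊕ 0x4E = 0xE6.
C[1]: T = 0xB7, S = E(K, T) = 0x4D; 0xE4 ⊕ 0x4D = 0xA9.
C[2]: T = 0xB8, S = E(K, T) = 0x5C; 0xCC ⊕ 0x5C = 0x90.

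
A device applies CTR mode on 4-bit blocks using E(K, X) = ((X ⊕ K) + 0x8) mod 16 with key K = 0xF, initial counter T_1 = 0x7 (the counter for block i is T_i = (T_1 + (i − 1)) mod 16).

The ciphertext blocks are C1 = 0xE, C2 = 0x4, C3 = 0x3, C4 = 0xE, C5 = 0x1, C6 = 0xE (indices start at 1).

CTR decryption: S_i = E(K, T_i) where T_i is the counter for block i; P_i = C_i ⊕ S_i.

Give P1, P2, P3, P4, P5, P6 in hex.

P1 = 0xE, P2 = 0xB, P3 = 0xD, P4 = 0x3, P5 = 0xD, P6 = 0x5

P1: T = 0x7, S = E(K, T) = 0x0; 0xE ⊕ 0x0 = 0xE.
P2: T = 0x8, S = E(K, T) = 0xF; 0x4 ⊕ 0xF = 0xB.
P3: T = 0x9, S = E(K, T) = 0xE; 0x3 ⊕ 0xE = 0xD.
P4: T = 0xA, S = E(K, T) = 0xD; 0xE ⊕ 0xD = 0x3.
P5: T = 0xB, S = E(K, T) = 0xC; 0x1 ⊕ 0xC = 0xD.
P6: T = 0xC, S = E(K, T) = 0xB; 0xE ⊕ 0xB = 0x5.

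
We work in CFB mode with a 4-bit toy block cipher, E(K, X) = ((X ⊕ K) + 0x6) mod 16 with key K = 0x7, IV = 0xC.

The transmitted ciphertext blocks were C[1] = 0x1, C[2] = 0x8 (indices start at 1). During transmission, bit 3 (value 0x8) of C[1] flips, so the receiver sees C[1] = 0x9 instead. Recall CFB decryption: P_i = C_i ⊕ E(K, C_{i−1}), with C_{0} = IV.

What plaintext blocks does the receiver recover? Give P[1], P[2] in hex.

Only C[1] changed, to 0x9. In CFB, a change in C_i flips the same bit in P_i and garbles P_{i+1}. Decrypting the received ciphertext:
P[1]: E(K, 0xC) = 0x1; 0x9 ⊕ 0x1 = 0x8.
P[2]: E(K, 0x9) = 0x4; 0x8 ⊕ 0x4 = 0xC.
Blocks that differ from the original plaintext: P[1], P[2].

P[1] = 0x8, P[2] = 0xC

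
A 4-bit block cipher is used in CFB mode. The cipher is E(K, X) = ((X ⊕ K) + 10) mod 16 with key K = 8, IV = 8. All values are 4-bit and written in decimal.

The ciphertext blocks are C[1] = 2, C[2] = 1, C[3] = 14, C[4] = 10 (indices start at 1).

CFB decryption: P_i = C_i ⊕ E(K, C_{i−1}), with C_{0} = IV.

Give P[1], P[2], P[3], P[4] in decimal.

P[1]: E(K, 8) = 10; 2 ⊕ 10 = 8.
P[2]: E(K, 2) = 4; 1 ⊕ 4 = 5.
P[3]: E(K, 1) = 3; 14 ⊕ 3 = 13.
P[4]: E(K, 14) = 0; 10 ⊕ 0 = 10.

P[1] = 8, P[2] = 5, P[3] = 13, P[4] = 10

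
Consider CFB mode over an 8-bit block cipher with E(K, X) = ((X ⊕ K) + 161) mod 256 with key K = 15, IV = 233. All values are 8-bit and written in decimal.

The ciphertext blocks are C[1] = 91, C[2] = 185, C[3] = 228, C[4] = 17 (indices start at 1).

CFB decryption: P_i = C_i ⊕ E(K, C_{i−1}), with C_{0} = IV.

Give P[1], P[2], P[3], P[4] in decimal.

P[1]: E(K, 233) = 135; 91 ⊕ 135 = 220.
P[2]: E(K, 91) = 245; 185 ⊕ 245 = 76.
P[3]: E(K, 185) = 87; 228 ⊕ 87 = 179.
P[4]: E(K, 228) = 140; 17 ⊕ 140 = 157.

P[1] = 220, P[2] = 76, P[3] = 179, P[4] = 157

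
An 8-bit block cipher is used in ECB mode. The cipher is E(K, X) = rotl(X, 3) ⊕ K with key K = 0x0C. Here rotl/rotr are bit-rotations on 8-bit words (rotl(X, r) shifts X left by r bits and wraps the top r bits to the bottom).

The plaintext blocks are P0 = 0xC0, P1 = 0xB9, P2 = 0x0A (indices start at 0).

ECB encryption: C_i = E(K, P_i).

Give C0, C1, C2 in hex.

C0 = 0x0A, C1 = 0xC1, C2 = 0x5C

C0: E(K, 0xC0) = 0x0A.
C1: E(K, 0xB9) = 0xC1.
C2: E(K, 0x0A) = 0x5C.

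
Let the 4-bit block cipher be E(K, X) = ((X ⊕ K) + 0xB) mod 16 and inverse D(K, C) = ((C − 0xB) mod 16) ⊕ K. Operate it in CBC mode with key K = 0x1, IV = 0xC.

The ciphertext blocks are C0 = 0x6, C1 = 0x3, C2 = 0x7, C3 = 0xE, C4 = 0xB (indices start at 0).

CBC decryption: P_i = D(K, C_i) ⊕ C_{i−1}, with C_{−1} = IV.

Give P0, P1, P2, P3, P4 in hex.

P0 = 0x6, P1 = 0xF, P2 = 0xE, P3 = 0x5, P4 = 0xF

P0: D(K, 0x6) = 0xA; 0xA ⊕ 0xC = 0x6.
P1: D(K, 0x3) = 0x9; 0x9 ⊕ 0x6 = 0xF.
P2: D(K, 0x7) = 0xD; 0xD ⊕ 0x3 = 0xE.
P3: D(K, 0xE) = 0x2; 0x2 ⊕ 0x7 = 0x5.
P4: D(K, 0xB) = 0x1; 0x1 ⊕ 0xE = 0xF.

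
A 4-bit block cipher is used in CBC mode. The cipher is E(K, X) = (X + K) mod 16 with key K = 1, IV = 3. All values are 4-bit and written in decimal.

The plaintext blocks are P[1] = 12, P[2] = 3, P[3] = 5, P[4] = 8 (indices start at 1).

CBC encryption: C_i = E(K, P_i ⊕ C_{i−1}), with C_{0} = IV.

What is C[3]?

C[1]: P[1] ⊕ 3 = 15; E(K, 15) = 0.
C[2]: P[2] ⊕ 0 = 3; E(K, 3) = 4.
C[3]: P[3] ⊕ 4 = 1; E(K, 1) = 2.

C[3] = 2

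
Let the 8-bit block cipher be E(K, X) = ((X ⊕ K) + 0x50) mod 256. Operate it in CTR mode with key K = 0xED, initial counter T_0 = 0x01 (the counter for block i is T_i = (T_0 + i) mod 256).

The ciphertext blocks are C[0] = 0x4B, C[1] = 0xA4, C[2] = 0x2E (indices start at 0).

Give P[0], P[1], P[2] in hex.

CTR decryption: S_i = E(K, T_i) where T_i is the counter for block i; P_i = C_i ⊕ S_i.
P[0]: T = 0x01, S = E(K, T) = 0x3C; 0x4B ⊕ 0x3C = 0x77.
P[1]: T = 0x02, S = E(K, T) = 0x3F; 0xA4 ⊕ 0x3F = 0x9B.
P[2]: T = 0x03, S = E(K, T) = 0x3E; 0x2E ⊕ 0x3E = 0x10.

P[0] = 0x77, P[1] = 0x9B, P[2] = 0x10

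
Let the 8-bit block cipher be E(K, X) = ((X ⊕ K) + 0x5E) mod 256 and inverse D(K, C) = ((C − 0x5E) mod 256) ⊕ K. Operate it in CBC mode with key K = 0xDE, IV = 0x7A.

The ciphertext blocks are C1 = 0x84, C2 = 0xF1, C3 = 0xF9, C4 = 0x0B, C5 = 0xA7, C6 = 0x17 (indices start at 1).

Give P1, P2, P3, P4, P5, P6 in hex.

CBC decryption: P_i = D(K, C_i) ⊕ C_{i−1}, with C_{0} = IV.
P1: D(K, 0x84) = 0xF8; 0xF8 ⊕ 0x7A = 0x82.
P2: D(K, 0xF1) = 0x4D; 0x4D ⊕ 0x84 = 0xC9.
P3: D(K, 0xF9) = 0x45; 0x45 ⊕ 0xF1 = 0xB4.
P4: D(K, 0x0B) = 0x73; 0x73 ⊕ 0xF9 = 0x8A.
P5: D(K, 0xA7) = 0x97; 0x97 ⊕ 0x0B = 0x9C.
P6: D(K, 0x17) = 0x67; 0x67 ⊕ 0xA7 = 0xC0.

P1 = 0x82, P2 = 0xC9, P3 = 0xB4, P4 = 0x8A, P5 = 0x9C, P6 = 0xC0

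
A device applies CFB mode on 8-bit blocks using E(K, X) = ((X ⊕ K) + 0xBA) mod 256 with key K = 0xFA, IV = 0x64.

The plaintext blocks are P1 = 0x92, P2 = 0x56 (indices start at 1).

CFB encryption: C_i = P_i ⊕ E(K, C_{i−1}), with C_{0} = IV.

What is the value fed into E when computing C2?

0xCA

C1: E(K, 0x64) = 0x58; 0x92 ⊕ 0x58 = 0xCA.
C2: E(K, 0xCA) = 0xEA; 0x56 ⊕ 0xEA = 0xBC.
So the input to E for block 2 is 0xCA.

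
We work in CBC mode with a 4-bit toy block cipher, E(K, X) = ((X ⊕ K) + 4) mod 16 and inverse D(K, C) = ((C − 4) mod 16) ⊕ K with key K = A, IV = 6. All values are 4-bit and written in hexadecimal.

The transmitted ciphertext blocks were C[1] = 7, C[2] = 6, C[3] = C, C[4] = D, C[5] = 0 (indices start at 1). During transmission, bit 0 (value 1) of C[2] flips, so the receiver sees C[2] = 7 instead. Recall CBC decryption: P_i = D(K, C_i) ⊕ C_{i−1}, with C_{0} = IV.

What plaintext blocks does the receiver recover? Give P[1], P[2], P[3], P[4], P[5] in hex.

Only C[2] changed, to 7. In CBC, a change in C_i garbles P_i and flips the same bit in P_{i+1}. Decrypting the received ciphertext:
P[1]: D(K, 7) = 9; 9 ⊕ 6 = F.
P[2]: D(K, 7) = 9; 9 ⊕ 7 = E.
P[3]: D(K, C) = 2; 2 ⊕ 7 = 5.
P[4]: D(K, D) = 3; 3 ⊕ C = F.
P[5]: D(K, 0) = 6; 6 ⊕ D = B.
Blocks that differ from the original plaintext: P[2], P[3].

P[1] = F, P[2] = E, P[3] = 5, P[4] = F, P[5] = B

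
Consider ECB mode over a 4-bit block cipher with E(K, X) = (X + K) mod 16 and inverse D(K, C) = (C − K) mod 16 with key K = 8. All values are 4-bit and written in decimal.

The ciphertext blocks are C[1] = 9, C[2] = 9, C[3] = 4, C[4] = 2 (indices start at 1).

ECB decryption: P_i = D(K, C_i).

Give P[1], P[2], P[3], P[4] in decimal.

P[1] = 1, P[2] = 1, P[3] = 12, P[4] = 10

P[1]: D(K, 9) = 1.
P[2]: D(K, 9) = 1.
P[3]: D(K, 4) = 12.
P[4]: D(K, 2) = 10.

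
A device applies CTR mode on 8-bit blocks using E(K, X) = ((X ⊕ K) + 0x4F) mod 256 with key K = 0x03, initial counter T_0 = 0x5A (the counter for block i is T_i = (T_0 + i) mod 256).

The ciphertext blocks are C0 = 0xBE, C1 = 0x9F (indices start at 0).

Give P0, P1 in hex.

CTR decryption: S_i = E(K, T_i) where T_i is the counter for block i; P_i = C_i ⊕ S_i.
P0: T = 0x5A, S = E(K, T) = 0xA8; 0xBE ⊕ 0xA8 = 0x16.
P1: T = 0x5B, S = E(K, T) = 0xA7; 0x9F ⊕ 0xA7 = 0x38.

P0 = 0x16, P1 = 0x38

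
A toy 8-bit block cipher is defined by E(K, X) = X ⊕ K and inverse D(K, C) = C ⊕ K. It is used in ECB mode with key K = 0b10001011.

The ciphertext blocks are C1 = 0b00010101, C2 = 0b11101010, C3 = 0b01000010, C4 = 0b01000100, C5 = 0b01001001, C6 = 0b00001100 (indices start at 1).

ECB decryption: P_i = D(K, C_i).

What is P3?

P3 = 0b11001001

P3: D(K, 0b01000010) = 0b11001001.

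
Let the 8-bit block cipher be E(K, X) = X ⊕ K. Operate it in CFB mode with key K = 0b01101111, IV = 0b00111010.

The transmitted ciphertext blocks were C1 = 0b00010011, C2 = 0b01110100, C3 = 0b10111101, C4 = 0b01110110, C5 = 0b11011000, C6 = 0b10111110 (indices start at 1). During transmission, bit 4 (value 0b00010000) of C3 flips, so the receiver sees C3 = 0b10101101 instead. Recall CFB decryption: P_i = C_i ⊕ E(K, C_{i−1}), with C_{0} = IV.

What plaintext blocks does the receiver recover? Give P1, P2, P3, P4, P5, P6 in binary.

Only C3 changed, to 0b10101101. In CFB, a change in C_i flips the same bit in P_i and garbles P_{i+1}. Decrypting the received ciphertext:
P1: E(K, 0b00111010) = 0b01010101; 0b00010011 ⊕ 0b01010101 = 0b01000110.
P2: E(K, 0b00010011) = 0b01111100; 0b01110100 ⊕ 0b01111100 = 0b00001000.
P3: E(K, 0b01110100) = 0b00011011; 0b10101101 ⊕ 0b00011011 = 0b10110110.
P4: E(K, 0b10101101) = 0b11000010; 0b01110110 ⊕ 0b11000010 = 0b10110100.
P5: E(K, 0b01110110) = 0b00011001; 0b11011000 ⊕ 0b00011001 = 0b11000001.
P6: E(K, 0b11011000) = 0b10110111; 0b10111110 ⊕ 0b10110111 = 0b00001001.
Blocks that differ from the original plaintext: P3, P4.

P1 = 0b01000110, P2 = 0b00001000, P3 = 0b10110110, P4 = 0b10110100, P5 = 0b11000001, P6 = 0b00001001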